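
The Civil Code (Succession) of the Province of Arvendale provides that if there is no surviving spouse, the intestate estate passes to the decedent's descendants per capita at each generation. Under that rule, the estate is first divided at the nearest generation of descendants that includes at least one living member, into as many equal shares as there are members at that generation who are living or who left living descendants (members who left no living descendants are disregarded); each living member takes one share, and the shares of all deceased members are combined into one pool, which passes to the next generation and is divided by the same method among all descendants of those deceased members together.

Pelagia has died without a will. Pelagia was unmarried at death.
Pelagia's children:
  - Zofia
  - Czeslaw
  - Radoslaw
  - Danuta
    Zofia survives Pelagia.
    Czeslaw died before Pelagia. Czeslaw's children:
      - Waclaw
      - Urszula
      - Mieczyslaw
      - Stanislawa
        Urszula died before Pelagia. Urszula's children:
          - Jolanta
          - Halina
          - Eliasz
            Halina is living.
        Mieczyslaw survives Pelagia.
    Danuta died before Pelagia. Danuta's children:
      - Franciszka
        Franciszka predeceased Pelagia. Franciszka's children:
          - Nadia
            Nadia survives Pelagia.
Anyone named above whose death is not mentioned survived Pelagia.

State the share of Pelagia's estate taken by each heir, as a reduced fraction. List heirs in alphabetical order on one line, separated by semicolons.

There is no surviving spouse, so the entire estate passes to Pelagia's descendants per capita at each generation.
At generation 1 (Zofia, Czeslaw, Radoslaw, Danuta) there are 4 shares of (1)/4 = 1/4 each.
Living: Zofia and Radoslaw — each takes 1/4.
Deceased: Czeslaw and Danuta. Their combined 1/2 is pooled and carried to generation 2.
At generation 2 (Waclaw, Urszula, Mieczyslaw, Stanislawa, Franciszka) there are 5 shares of (1/2)/5 = 1/10 each.
Living: Waclaw, Mieczyslaw, and Stanislawa — each takes 1/10.
Deceased: Urszula and Franciszka. Their combined 1/5 is pooled and carried to generation 3.
At generation 3 (Jolanta, Halina, Eliasz, Nadia) there are 4 shares of (1/5)/4 = 1/20 each.
Living: Jolanta, Halina, Eliasz, and Nadia — each takes 1/20.

Eliasz 1/20; Halina 1/20; Jolanta 1/20; Mieczyslaw 1/10; Nadia 1/20; Radoslaw 1/4; Stanislawa 1/10; Waclaw 1/10; Zofia 1/4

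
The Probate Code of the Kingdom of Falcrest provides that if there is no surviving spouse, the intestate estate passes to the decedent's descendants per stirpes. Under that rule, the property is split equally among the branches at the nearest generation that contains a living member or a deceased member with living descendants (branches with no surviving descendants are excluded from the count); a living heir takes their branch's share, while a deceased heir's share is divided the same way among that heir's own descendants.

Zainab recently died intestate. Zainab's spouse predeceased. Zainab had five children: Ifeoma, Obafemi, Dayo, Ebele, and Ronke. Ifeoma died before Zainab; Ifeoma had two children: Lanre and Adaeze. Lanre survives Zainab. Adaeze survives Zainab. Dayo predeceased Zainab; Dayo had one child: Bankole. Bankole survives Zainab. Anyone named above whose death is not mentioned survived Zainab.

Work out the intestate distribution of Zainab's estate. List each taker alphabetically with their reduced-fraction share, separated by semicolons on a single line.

There is no surviving spouse, so the entire estate passes to Zainab's descendants per stirpes.
The estate is divided into 5 equal shares of 1/5 among Ifeoma, Obafemi, Dayo, Ebele, Ronke.
Ifeoma predeceased; the 1/5 allotted to Ifeoma's branch passes to Ifeoma's issue by representation.
The 1/5 is divided into 2 equal shares of 1/10 among Lanre, Adaeze.
Lanre is living and takes 1/10.
Adaeze is living and takes 1/10.
Obafemi is living and takes 1/5.
Dayo predeceased; the 1/5 allotted to Dayo's branch passes to Dayo's issue by representation.
Bankole is the sole taker at this level and receives the full 1/5.
Ebele is living and takes 1/5.
Ronke is living and takes 1/5.

Adaeze 1/10; Bankole 1/5; Ebele 1/5; Lanre 1/10; Obafemi 1/5; Ronke 1/5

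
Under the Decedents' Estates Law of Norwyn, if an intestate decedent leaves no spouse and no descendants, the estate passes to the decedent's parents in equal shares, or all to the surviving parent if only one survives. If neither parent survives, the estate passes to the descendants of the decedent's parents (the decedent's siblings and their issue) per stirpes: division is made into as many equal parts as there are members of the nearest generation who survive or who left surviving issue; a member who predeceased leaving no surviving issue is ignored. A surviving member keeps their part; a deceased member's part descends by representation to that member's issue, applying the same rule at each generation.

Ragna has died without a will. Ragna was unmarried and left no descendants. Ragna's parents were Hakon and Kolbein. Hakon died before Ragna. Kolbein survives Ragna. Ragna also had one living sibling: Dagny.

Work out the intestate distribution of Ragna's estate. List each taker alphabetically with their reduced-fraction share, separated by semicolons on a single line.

Only one parent, Kolbein, survives, so Kolbein takes the entire estate. The siblings take nothing because a surviving parent has priority.

Kolbein 1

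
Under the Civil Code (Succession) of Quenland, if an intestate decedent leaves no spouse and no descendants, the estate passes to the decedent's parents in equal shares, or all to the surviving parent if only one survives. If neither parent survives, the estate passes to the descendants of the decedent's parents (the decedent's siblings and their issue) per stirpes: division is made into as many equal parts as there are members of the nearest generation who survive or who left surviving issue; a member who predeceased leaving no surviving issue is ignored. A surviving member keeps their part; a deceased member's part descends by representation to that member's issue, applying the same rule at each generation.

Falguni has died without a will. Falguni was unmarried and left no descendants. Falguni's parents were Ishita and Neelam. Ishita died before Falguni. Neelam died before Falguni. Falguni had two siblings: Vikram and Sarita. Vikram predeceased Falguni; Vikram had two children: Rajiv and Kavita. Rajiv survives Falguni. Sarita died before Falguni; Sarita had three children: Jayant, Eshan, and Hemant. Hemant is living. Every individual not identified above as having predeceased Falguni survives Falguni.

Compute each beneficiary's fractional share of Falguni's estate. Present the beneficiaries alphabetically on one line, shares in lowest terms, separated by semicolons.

Eshan 1/6; Hemant 1/6; Jayant 1/6; Kavita 1/4; Rajiv 1/4

Neither parent survives and there are no descendants, so the estate passes to Falguni's siblings and their issue per stirpes.
The estate is divided into 2 equal shares of 1/2 among Vikram, Sarita.
Vikram predeceased; the 1/2 allotted to Vikram's branch passes to Vikram's issue by representation.
The 1/2 is divided into 2 equal shares of 1/4 among Rajiv, Kavita.
Rajiv is living and takes 1/4.
Kavita is living and takes 1/4.
Sarita predeceased; the 1/2 allotted to Sarita's branch passes to Sarita's issue by representation.
The 1/2 is divided into 3 equal shares of 1/6 among Jayant, Eshan, Hemant.
Jayant is living and takes 1/6.
Eshan is living and takes 1/6.
Hemant is living and takes 1/6.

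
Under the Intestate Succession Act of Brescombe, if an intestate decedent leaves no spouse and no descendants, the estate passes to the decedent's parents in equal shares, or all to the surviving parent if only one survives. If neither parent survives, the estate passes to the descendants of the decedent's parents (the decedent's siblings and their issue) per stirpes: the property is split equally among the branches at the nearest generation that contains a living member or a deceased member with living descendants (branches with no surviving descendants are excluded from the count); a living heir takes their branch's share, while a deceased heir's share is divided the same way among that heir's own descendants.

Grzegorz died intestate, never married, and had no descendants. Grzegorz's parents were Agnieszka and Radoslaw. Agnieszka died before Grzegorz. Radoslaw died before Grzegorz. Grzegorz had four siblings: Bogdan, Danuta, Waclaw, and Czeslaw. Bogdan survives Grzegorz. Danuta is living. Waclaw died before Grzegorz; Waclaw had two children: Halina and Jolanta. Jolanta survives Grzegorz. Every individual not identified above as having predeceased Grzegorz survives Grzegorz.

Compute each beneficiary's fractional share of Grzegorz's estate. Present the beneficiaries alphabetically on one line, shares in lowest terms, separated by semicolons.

Neither parent survives and there are no descendants, so the estate passes to Grzegorz's siblings and their issue per stirpes.
The estate is divided into 4 equal shares of 1/4 among Bogdan, Danuta, Waclaw, Czeslaw.
Bogdan is living and takes 1/4.
Danuta is living and takes 1/4.
Waclaw predeceased; the 1/4 allotted to Waclaw's branch passes to Waclaw's issue by representation.
The 1/4 is divided into 2 equal shares of 1/8 among Halina, Jolanta.
Halina is living and takes 1/8.
Jolanta is living and takes 1/8.
Czeslaw is living and takes 1/4.

Bogdan 1/4; Czeslaw 1/4; Danuta 1/4; Halina 1/8; Jolanta 1/8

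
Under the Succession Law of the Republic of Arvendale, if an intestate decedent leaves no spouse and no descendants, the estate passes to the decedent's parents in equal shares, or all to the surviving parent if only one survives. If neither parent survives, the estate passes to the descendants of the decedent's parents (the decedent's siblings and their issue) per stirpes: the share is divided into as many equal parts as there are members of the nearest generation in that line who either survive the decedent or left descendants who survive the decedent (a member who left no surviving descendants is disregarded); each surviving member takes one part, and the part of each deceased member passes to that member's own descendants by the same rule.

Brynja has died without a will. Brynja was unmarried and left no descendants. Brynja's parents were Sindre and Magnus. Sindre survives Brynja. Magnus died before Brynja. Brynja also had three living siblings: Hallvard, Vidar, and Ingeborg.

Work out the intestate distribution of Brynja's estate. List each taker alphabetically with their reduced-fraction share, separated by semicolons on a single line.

Sindre 1

Only one parent, Sindre, survives, so Sindre takes the entire estate. The siblings take nothing because a surviving parent has priority.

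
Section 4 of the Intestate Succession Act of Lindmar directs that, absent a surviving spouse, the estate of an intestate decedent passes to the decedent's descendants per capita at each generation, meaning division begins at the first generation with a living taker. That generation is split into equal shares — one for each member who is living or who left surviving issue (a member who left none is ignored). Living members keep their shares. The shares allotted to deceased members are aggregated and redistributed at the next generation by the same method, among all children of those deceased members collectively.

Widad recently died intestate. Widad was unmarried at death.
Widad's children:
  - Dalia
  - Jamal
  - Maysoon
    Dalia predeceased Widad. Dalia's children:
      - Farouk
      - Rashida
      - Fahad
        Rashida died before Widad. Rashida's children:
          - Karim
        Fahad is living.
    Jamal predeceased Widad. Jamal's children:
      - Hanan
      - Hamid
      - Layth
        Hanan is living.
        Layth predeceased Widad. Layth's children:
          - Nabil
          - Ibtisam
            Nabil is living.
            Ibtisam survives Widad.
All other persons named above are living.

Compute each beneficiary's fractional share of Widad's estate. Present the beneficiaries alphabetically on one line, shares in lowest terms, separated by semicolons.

There is no surviving spouse, so the entire estate passes to Widad's descendants per capita at each generation.
At generation 1 (Dalia, Jamal, Maysoon) there are 3 shares of (1)/3 = 1/3 each.
Living: Maysoon — each takes 1/3.
Deceased: Dalia and Jamal. Their combined 2/3 is pooled and carried to generation 2.
At generation 2 (Farouk, Rashida, Fahad, Hanan, Hamid, Layth) there are 6 shares of (2/3)/6 = 1/9 each.
Living: Farouk, Fahad, Hanan, and Hamid — each takes 1/9.
Deceased: Rashida and Layth. Their combined 2/9 is pooled and carried to generation 3.
At generation 3 (Karim, Nabil, Ibtisam) there are 3 shares of (2/9)/3 = 2/27 each.
Living: Karim, Nabil, and Ibtisam — each takes 2/27.

Fahad 1/9; Farouk 1/9; Hamid 1/9; Hanan 1/9; Ibtisam 2/27; Karim 2/27; Maysoon 1/3; Nabil 2/27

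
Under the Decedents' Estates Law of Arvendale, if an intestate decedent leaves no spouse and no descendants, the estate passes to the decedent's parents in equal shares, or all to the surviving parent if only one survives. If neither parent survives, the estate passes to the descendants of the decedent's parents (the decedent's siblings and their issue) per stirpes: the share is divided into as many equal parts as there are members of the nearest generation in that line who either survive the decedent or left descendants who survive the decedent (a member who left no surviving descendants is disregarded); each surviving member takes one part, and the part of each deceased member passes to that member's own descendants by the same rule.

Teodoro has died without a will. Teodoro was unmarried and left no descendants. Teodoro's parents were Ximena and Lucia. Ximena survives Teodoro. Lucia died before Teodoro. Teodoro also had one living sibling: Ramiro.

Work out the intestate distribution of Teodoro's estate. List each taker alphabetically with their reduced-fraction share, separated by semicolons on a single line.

Only one parent, Ximena, survives, so Ximena takes the entire estate. The siblings take nothing because a surviving parent has priority.

Ximena 1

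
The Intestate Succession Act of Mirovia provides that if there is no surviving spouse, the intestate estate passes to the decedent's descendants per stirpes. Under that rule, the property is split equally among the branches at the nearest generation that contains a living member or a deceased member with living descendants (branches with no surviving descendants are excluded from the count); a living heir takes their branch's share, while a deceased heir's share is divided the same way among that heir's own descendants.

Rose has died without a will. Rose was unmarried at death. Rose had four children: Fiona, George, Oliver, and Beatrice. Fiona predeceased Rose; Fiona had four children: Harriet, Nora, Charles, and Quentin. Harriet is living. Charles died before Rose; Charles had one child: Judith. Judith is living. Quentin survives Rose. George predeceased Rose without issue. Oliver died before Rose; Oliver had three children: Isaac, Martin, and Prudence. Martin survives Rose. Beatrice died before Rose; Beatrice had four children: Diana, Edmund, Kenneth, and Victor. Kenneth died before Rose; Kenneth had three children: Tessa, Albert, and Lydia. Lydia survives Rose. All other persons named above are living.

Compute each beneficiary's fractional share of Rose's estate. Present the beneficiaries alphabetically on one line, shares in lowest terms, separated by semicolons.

Albert 1/36; Diana 1/12; Edmund 1/12; Harriet 1/12; Isaac 1/9; Judith 1/12; Lydia 1/36; Martin 1/9; Nora 1/12; Prudence 1/9; Quentin 1/12; Tessa 1/36; Victor 1/12

There is no surviving spouse, so the entire estate passes to Rose's descendants per stirpes.
George left no surviving issue, so that branch lapses and is disregarded.
The estate is divided into 3 equal shares of 1/3 among Fiona, Oliver, Beatrice.
Fiona predeceased; the 1/3 allotted to Fiona's branch passes to Fiona's issue by representation.
The 1/3 is divided into 4 equal shares of 1/12 among Harriet, Nora, Charles, Quentin.
Harriet is living and takes 1/12.
Nora is living and takes 1/12.
Charles predeceased; the 1/12 allotted to Charles's branch passes to Charles's issue by representation.
Judith is the sole taker at this level and receives the full 1/12.
Quentin is living and takes 1/12.
Oliver predeceased; the 1/3 allotted to Oliver's branch passes to Oliver's issue by representation.
The 1/3 is divided into 3 equal shares of 1/9 among Isaac, Martin, Prudence.
Isaac is living and takes 1/9.
Martin is living and takes 1/9.
Prudence is living and takes 1/9.
Beatrice predeceased; the 1/3 allotted to Beatrice's branch passes to Beatrice's issue by representation.
The 1/3 is divided into 4 equal shares of 1/12 among Diana, Edmund, Kenneth, Victor.
Diana is living and takes 1/12.
Edmund is living and takes 1/12.
Kenneth predeceased; the 1/12 allotted to Kenneth's branch passes to Kenneth's issue by representation.
The 1/12 is divided into 3 equal shares of 1/36 among Tessa, Albert, Lydia.
Tessa is living and takes 1/36.
Albert is living and takes 1/36.
Lydia is living and takes 1/36.
Victor is living and takes 1/12.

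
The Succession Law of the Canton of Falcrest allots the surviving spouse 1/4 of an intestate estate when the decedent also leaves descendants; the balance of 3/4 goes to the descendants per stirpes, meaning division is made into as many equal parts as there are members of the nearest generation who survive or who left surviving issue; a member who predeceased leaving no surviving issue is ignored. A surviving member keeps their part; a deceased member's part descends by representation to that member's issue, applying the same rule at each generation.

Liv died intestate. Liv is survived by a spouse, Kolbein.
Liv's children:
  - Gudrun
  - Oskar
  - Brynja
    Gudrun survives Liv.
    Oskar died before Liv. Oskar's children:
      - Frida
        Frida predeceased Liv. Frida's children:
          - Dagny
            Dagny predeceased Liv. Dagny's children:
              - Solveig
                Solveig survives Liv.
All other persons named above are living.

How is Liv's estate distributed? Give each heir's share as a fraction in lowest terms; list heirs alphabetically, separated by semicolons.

Kolbein, as surviving spouse, takes 1/4.
The remaining 3/4 passes to Liv's descendants per stirpes.
The 3/4 is divided into 3 equal shares of 1/4 among Gudrun, Oskar, Brynja.
Gudrun is living and takes 1/4.
Oskar predeceased; the 1/4 allotted to Oskar's branch passes to Oskar's issue by representation.
Frida's line is the sole branch at this level, so the full 1/4 passes to Frida's issue by representation.
Dagny's line is the sole branch at this level, so the full 1/4 passes to Dagny's issue by representation.
Solveig is the sole taker at this level and receives the full 1/4.
Brynja is living and takes 1/4.

Brynja 1/4; Gudrun 1/4; Kolbein 1/4; Solveig 1/4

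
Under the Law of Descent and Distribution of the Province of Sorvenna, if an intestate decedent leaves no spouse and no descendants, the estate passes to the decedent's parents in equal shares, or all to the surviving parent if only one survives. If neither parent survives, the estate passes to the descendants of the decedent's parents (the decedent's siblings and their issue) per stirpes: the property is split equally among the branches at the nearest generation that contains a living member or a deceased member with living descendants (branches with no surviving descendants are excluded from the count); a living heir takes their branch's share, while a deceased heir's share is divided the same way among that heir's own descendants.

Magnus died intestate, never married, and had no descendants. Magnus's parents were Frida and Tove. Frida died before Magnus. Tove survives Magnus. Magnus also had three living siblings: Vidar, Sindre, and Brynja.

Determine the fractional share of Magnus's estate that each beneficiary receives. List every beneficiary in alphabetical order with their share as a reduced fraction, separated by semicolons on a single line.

Only one parent, Tove, survives, so Tove takes the entire estate. The siblings take nothing because a surviving parent has priority.

Tove 1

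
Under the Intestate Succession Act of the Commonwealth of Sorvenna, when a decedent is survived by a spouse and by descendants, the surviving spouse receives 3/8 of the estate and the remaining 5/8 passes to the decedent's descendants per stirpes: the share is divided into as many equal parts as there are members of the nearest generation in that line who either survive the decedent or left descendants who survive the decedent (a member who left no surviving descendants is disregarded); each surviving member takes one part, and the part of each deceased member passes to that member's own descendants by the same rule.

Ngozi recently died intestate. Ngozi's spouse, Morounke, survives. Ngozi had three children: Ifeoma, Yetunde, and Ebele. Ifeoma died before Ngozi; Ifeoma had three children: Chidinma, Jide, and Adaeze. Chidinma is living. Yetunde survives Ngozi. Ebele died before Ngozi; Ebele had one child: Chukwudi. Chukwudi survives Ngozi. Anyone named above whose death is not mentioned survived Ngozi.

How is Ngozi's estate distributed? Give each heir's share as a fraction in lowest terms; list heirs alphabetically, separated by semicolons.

Morounke, as surviving spouse, takes 3/8.
The remaining 5/8 passes to Ngozi's descendants per stirpes.
The 5/8 is divided into 3 equal shares of 5/24 among Ifeoma, Yetunde, Ebele.
Ifeoma predeceased; the 5/24 allotted to Ifeoma's branch passes to Ifeoma's issue by representation.
The 5/24 is divided into 3 equal shares of 5/72 among Chidinma, Jide, Adaeze.
Chidinma is living and takes 5/72.
Jide is living and takes 5/72.
Adaeze is living and takes 5/72.
Yetunde is living and takes 5/24.
Ebele predeceased; the 5/24 allotted to Ebele's branch passes to Ebele's issue by representation.
Chukwudi is the sole taker at this level and receives the full 5/24.

Adaeze 5/72; Chidinma 5/72; Chukwudi 5/24; Jide 5/72; Morounke 3/8; Yetunde 5/24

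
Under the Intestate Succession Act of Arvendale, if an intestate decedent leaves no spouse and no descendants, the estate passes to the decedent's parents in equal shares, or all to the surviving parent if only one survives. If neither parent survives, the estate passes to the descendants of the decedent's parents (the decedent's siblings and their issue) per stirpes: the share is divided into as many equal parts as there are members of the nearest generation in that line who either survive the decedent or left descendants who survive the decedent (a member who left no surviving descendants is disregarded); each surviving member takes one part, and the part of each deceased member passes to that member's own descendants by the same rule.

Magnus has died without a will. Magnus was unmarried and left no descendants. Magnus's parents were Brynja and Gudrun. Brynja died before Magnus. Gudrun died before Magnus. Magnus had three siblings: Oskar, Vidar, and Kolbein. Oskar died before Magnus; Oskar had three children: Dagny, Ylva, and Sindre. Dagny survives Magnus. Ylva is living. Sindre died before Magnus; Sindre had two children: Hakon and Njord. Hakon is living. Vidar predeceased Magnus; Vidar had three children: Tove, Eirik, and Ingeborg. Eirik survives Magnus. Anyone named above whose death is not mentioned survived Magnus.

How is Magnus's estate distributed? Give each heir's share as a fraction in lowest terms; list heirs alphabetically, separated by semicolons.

Neither parent survives and there are no descendants, so the estate passes to Magnus's siblings and their issue per stirpes.
The estate is divided into 3 equal shares of 1/3 among Oskar, Vidar, Kolbein.
Oskar predeceased; the 1/3 allotted to Oskar's branch passes to Oskar's issue by representation.
The 1/3 is divided into 3 equal shares of 1/9 among Dagny, Ylva, Sindre.
Dagny is living and takes 1/9.
Ylva is living and takes 1/9.
Sindre predeceased; the 1/9 allotted to Sindre's branch passes to Sindre's issue by representation.
The 1/9 is divided into 2 equal shares of 1/18 among Hakon, Njord.
Hakon is living and takes 1/18.
Njord is living and takes 1/18.
Vidar predeceased; the 1/3 allotted to Vidar's branch passes to Vidar's issue by representation.
The 1/3 is divided into 3 equal shares of 1/9 among Tove, Eirik, Ingeborg.
Tove is living and takes 1/9.
Eirik is living and takes 1/9.
Ingeborg is living and takes 1/9.
Kolbein is living and takes 1/3.

Dagny 1/9; Eirik 1/9; Hakon 1/18; Ingeborg 1/9; Kolbein 1/3; Njord 1/18; Tove 1/9; Ylva 1/9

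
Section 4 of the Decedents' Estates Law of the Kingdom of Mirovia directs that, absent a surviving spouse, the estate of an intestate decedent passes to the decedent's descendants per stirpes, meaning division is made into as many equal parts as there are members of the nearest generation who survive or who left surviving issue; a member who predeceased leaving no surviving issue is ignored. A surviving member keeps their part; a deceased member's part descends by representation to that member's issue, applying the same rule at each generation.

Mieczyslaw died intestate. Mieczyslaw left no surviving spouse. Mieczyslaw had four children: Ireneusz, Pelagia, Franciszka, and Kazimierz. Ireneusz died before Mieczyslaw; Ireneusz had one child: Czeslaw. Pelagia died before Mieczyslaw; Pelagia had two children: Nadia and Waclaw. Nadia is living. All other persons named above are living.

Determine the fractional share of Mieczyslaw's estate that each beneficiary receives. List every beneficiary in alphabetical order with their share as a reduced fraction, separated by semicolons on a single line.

There is no surviving spouse, so the entire estate passes to Mieczyslaw's descendants per stirpes.
The estate is divided into 4 equal shares of 1/4 among Ireneusz, Pelagia, Franciszka, Kazimierz.
Ireneusz predeceased; the 1/4 allotted to Ireneusz's branch passes to Ireneusz's issue by representation.
Czeslaw is the sole taker at this level and receives the full 1/4.
Pelagia predeceased; the 1/4 allotted to Pelagia's branch passes to Pelagia's issue by representation.
The 1/4 is divided into 2 equal shares of 1/8 among Nadia, Waclaw.
Nadia is living and takes 1/8.
Waclaw is living and takes 1/8.
Franciszka is living and takes 1/4.
Kazimierz is living and takes 1/4.

Czeslaw 1/4; Franciszka 1/4; Kazimierz 1/4; Nadia 1/8; Waclaw 1/8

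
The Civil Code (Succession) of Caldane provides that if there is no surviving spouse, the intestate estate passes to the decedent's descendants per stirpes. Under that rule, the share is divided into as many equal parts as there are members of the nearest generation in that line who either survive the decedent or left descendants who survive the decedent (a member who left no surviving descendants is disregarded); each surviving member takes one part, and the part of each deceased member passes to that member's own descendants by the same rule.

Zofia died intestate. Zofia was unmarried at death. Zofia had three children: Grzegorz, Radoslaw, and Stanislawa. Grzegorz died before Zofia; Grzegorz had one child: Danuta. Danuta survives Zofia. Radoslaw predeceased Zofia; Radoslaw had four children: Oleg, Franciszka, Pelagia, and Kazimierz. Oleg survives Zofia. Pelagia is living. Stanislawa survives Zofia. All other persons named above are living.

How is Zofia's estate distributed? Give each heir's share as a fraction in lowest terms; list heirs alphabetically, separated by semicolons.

Danuta 1/3; Franciszka 1/12; Kazimierz 1/12; Oleg 1/12; Pelagia 1/12; Stanislawa 1/3

There is no surviving spouse, so the entire estate passes to Zofia's descendants per stirpes.
The estate is divided into 3 equal shares of 1/3 among Grzegorz, Radoslaw, Stanislawa.
Grzegorz predeceased; the 1/3 allotted to Grzegorz's branch passes to Grzegorz's issue by representation.
Danuta is the sole taker at this level and receives the full 1/3.
Radoslaw predeceased; the 1/3 allotted to Radoslaw's branch passes to Radoslaw's issue by representation.
The 1/3 is divided into 4 equal shares of 1/12 among Oleg, Franciszka, Pelagia, Kazimierz.
Oleg is living and takes 1/12.
Franciszka is living and takes 1/12.
Pelagia is living and takes 1/12.
Kazimierz is living and takes 1/12.
Stanislawa is living and takes 1/3.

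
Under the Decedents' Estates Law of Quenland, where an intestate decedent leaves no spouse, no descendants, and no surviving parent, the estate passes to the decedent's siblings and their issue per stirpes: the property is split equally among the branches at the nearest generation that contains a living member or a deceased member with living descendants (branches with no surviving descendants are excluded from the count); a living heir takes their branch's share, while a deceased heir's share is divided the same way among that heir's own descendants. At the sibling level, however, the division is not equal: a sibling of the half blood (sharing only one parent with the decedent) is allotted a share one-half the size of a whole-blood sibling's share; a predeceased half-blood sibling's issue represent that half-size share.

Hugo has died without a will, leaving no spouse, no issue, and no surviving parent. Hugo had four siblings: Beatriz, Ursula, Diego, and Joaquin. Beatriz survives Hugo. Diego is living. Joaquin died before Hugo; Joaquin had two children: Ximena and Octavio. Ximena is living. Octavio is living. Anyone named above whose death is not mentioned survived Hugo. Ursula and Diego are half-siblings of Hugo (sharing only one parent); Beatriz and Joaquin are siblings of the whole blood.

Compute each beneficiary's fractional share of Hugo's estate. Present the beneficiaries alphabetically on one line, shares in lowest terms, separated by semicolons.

Beatriz 1/3; Diego 1/6; Octavio 1/6; Ursula 1/6; Ximena 1/6

No spouse, descendants, or parent survives, so the estate passes to Hugo's siblings per stirpes.
Half-blood siblings count for one-half the weight of whole-blood siblings at the initial division.
Dividing 1 in proportion to weights (total weight 3): Beatriz (weight 1) → 1/3; Ursula (weight 1/2) → 1/6; Diego (weight 1/2) → 1/6; Joaquin (weight 1) → 1/3.
Beatriz is living and takes 1/3.
Ursula is living and takes 1/6.
Diego is living and takes 1/6.
Joaquin predeceased; the 1/3 allotted to Joaquin's branch passes to Joaquin's issue by representation.
The 1/3 is divided into 2 equal shares of 1/6 among Ximena, Octavio.
Ximena is living and takes 1/6.
Octavio is living and takes 1/6.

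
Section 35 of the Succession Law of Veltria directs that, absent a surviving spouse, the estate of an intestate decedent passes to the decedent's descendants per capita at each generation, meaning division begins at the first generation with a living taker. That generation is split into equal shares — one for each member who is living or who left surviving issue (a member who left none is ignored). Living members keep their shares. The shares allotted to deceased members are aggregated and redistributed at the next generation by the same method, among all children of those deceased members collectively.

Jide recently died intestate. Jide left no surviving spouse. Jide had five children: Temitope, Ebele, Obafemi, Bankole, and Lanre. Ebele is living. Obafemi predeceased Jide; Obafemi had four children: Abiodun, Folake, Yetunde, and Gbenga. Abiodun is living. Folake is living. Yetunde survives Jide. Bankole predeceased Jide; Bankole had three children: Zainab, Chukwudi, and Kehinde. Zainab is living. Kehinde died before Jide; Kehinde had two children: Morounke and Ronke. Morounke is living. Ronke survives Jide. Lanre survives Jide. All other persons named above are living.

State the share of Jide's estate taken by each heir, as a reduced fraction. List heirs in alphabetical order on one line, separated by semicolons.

Abiodun 2/35; Chukwudi 2/35; Ebele 1/5; Folake 2/35; Gbenga 2/35; Lanre 1/5; Morounke 1/35; Ronke 1/35; Temitope 1/5; Yetunde 2/35; Zainab 2/35

There is no surviving spouse, so the entire estate passes to Jide's descendants per capita at each generation.
At generation 1 (Temitope, Ebele, Obafemi, Bankole, Lanre) there are 5 shares of (1)/5 = 1/5 each.
Living: Temitope, Ebele, and Lanre — each takes 1/5.
Deceased: Obafemi and Bankole. Their combined 2/5 is pooled and carried to generation 2.
At generation 2 (Abiodun, Folake, Yetunde, Gbenga, Zainab, Chukwudi, Kehinde) there are 7 shares of (2/5)/7 = 2/35 each.
Living: Abiodun, Folake, Yetunde, Gbenga, Zainab, and Chukwudi — each takes 2/35.
Deceased: Kehinde. That 2/35 share is carried to generation 3.
At generation 3 (Morounke, Ronke) there are 2 shares of (2/35)/2 = 1/35 each.
Living: Morounke and Ronke — each takes 1/35.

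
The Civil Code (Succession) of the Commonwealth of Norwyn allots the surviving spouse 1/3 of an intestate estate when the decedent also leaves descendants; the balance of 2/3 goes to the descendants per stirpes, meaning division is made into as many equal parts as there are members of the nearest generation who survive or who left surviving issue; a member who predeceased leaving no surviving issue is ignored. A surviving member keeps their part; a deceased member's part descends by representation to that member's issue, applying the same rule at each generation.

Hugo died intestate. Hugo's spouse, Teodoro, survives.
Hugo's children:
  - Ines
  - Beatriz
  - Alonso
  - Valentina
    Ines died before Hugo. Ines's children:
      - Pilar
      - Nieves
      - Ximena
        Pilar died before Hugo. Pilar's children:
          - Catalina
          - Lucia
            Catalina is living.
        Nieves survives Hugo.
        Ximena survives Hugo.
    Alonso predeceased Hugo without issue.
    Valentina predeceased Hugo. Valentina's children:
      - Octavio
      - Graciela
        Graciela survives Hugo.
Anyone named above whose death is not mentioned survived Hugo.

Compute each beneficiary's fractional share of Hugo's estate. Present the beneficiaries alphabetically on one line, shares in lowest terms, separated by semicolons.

Beatriz 2/9; Catalina 1/27; Graciela 1/9; Lucia 1/27; Nieves 2/27; Octavio 1/9; Teodoro 1/3; Ximena 2/27

Teodoro, as surviving spouse, takes 1/3.
The remaining 2/3 passes to Hugo's descendants per stirpes.
Alonso left no surviving issue, so that branch lapses and is disregarded.
The 2/3 is divided into 3 equal shares of 2/9 among Ines, Beatriz, Valentina.
Ines predeceased; the 2/9 allotted to Ines's branch passes to Ines's issue by representation.
The 2/9 is divided into 3 equal shares of 2/27 among Pilar, Nieves, Ximena.
Pilar predeceased; the 2/27 allotted to Pilar's branch passes to Pilar's issue by representation.
The 2/27 is divided into 2 equal shares of 1/27 among Catalina, Lucia.
Catalina is living and takes 1/27.
Lucia is living and takes 1/27.
Nieves is living and takes 2/27.
Ximena is living and takes 2/27.
Beatriz is living and takes 2/9.
Valentina predeceased; the 2/9 allotted to Valentina's branch passes to Valentina's issue by representation.
The 2/9 is divided into 2 equal shares of 1/9 among Octavio, Graciela.
Octavio is living and takes 1/9.
Graciela is living and takes 1/9.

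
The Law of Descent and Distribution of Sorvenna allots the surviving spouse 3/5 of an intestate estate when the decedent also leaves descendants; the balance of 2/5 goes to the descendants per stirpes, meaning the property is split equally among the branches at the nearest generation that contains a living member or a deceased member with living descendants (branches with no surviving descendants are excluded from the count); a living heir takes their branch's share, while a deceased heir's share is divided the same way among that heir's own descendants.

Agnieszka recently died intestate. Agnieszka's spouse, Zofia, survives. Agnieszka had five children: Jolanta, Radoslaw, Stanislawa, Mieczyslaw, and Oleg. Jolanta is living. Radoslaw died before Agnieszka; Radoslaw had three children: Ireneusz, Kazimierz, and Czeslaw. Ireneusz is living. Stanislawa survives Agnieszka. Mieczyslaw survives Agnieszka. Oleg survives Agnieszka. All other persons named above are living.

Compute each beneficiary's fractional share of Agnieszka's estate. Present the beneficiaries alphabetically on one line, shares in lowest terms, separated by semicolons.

Czeslaw 2/75; Ireneusz 2/75; Jolanta 2/25; Kazimierz 2/75; Mieczyslaw 2/25; Oleg 2/25; Stanislawa 2/25; Zofia 3/5

Zofia, as surviving spouse, takes 3/5.
The remaining 2/5 passes to Agnieszka's descendants per stirpes.
The 2/5 is divided into 5 equal shares of 2/25 among Jolanta, Radoslaw, Stanislawa, Mieczyslaw, Oleg.
Jolanta is living and takes 2/25.
Radoslaw predeceased; the 2/25 allotted to Radoslaw's branch passes to Radoslaw's issue by representation.
The 2/25 is divided into 3 equal shares of 2/75 among Ireneusz, Kazimierz, Czeslaw.
Ireneusz is living and takes 2/75.
Kazimierz is living and takes 2/75.
Czeslaw is living and takes 2/75.
Stanislawa is living and takes 2/25.
Mieczyslaw is living and takes 2/25.
Oleg is living and takes 2/25.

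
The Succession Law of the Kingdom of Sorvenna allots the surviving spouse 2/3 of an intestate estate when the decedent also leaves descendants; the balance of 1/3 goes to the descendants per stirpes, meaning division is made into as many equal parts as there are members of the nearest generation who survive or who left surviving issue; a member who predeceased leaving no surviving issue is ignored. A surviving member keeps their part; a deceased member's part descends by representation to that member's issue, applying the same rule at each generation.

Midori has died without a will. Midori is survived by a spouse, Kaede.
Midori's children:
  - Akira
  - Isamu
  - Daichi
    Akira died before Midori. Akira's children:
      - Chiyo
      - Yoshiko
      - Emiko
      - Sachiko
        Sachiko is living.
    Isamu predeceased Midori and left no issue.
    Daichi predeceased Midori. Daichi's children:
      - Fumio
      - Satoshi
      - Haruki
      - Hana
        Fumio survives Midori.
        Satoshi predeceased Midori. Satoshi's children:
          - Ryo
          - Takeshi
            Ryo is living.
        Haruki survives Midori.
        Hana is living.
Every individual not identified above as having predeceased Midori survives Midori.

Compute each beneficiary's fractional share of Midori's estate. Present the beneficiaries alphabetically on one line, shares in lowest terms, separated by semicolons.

Kaede, as surviving spouse, takes 2/3.
The remaining 1/3 passes to Midori's descendants per stirpes.
Isamu left no surviving issue, so that branch lapses and is disregarded.
The 1/3 is divided into 2 equal shares of 1/6 among Akira, Daichi.
Akira predeceased; the 1/6 allotted to Akira's branch passes to Akira's issue by representation.
The 1/6 is divided into 4 equal shares of 1/24 among Chiyo, Yoshiko, Emiko, Sachiko.
Chiyo is living and takes 1/24.
Yoshiko is living and takes 1/24.
Emiko is living and takes 1/24.
Sachiko is living and takes 1/24.
Daichi predeceased; the 1/6 allotted to Daichi's branch passes to Daichi's issue by representation.
The 1/6 is divided into 4 equal shares of 1/24 among Fumio, Satoshi, Haruki, Hana.
Fumio is living and takes 1/24.
Satoshi predeceased; the 1/24 allotted to Satoshi's branch passes to Satoshi's issue by representation.
The 1/24 is divided into 2 equal shares of 1/48 among Ryo, Takeshi.
Ryo is living and takes 1/48.
Takeshi is living and takes 1/48.
Haruki is living and takes 1/24.
Hana is living and takes 1/24.

Chiyo 1/24; Emiko 1/24; Fumio 1/24; Hana 1/24; Haruki 1/24; Kaede 2/3; Ryo 1/48; Sachiko 1/24; Takeshi 1/48; Yoshiko 1/24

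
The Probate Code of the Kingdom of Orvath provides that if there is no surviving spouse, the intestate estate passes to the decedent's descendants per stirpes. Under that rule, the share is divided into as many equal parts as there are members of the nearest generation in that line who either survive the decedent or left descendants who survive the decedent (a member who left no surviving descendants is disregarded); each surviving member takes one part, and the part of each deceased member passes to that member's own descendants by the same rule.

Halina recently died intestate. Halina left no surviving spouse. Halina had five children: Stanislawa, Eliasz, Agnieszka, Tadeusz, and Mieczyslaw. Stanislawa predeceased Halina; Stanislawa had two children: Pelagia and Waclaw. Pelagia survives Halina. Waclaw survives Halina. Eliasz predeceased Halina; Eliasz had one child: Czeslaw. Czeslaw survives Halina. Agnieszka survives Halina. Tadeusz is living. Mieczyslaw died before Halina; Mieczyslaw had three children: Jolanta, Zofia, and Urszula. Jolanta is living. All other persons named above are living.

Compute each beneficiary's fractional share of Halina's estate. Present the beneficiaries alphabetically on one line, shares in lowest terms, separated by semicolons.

There is no surviving spouse, so the entire estate passes to Halina's descendants per stirpes.
The estate is divided into 5 equal shares of 1/5 among Stanislawa, Eliasz, Agnieszka, Tadeusz, Mieczyslaw.
Stanislawa predeceased; the 1/5 allotted to Stanislawa's branch passes to Stanislawa's issue by representation.
The 1/5 is divided into 2 equal shares of 1/10 among Pelagia, Waclaw.
Pelagia is living and takes 1/10.
Waclaw is living and takes 1/10.
Eliasz predeceased; the 1/5 allotted to Eliasz's branch passes to Eliasz's issue by representation.
Czeslaw is the sole taker at this level and receives the full 1/5.
Agnieszka is living and takes 1/5.
Tadeusz is living and takes 1/5.
Mieczyslaw predeceased; the 1/5 allotted to Mieczyslaw's branch passes to Mieczyslaw's issue by representation.
The 1/5 is divided into 3 equal shares of 1/15 among Jolanta, Zofia, Urszula.
Jolanta is living and takes 1/15.
Zofia is living and takes 1/15.
Urszula is living and takes 1/15.

Agnieszka 1/5; Czeslaw 1/5; Jolanta 1/15; Pelagia 1/10; Tadeusz 1/5; Urszula 1/15; Waclaw 1/10; Zofia 1/15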